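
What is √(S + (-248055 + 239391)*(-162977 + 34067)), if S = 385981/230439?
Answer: √59308510418356524699/230439 ≈ 33420.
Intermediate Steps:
S = 385981/230439 (S = 385981*(1/230439) = 385981/230439 ≈ 1.6750)
√(S + (-248055 + 239391)*(-162977 + 34067)) = √(385981/230439 + (-248055 + 239391)*(-162977 + 34067)) = √(385981/230439 - 8664*(-128910)) = √(385981/230439 + 1116876240) = √(257371844255341/230439) = √59308510418356524699/230439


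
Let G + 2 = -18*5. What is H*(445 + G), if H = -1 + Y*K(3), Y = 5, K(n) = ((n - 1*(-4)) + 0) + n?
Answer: 17297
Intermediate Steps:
G = -92 (G = -2 - 18*5 = -2 - 90 = -92)
K(n) = 4 + 2*n (K(n) = ((n + 4) + 0) + n = ((4 + n) + 0) + n = (4 + n) + n = 4 + 2*n)
H = 49 (H = -1 + 5*(4 + 2*3) = -1 + 5*(4 + 6) = -1 + 5*10 = -1 + 50 = 49)
H*(445 + G) = 49*(445 - 92) = 49*353 = 17297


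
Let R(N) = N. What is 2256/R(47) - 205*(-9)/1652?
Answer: 81141/1652 ≈ 49.117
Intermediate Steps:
2256/R(47) - 205*(-9)/1652 = 2256/47 - 205*(-9)/1652 = 2256*(1/47) + 1845*(1/1652) = 48 + 1845/1652 = 81141/1652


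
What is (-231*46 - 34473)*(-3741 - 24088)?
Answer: 1255060071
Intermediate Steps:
(-231*46 - 34473)*(-3741 - 24088) = (-10626 - 34473)*(-27829) = -45099*(-27829) = 1255060071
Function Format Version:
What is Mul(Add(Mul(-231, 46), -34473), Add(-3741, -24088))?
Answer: 1255060071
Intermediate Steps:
Mul(Add(Mul(-231, 46), -34473), Add(-3741, -24088)) = Mul(Add(-10626, -34473), -27829) = Mul(-45099, -27829) = 1255060071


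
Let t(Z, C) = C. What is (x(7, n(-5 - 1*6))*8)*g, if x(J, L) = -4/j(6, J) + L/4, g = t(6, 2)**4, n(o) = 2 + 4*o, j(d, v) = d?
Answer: -4288/3 ≈ -1429.3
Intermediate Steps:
g = 16 (g = 2**4 = 16)
x(J, L) = -2/3 + L/4 (x(J, L) = -4/6 + L/4 = -4*1/6 + L*(1/4) = -2/3 + L/4)
(x(7, n(-5 - 1*6))*8)*g = ((-2/3 + (2 + 4*(-5 - 1*6))/4)*8)*16 = ((-2/3 + (2 + 4*(-5 - 6))/4)*8)*16 = ((-2/3 + (2 + 4*(-11))/4)*8)*16 = ((-2/3 + (2 - 44)/4)*8)*16 = ((-2/3 + (1/4)*(-42))*8)*16 = ((-2/3 - 21/2)*8)*16 = -67/6*8*16 = -268/3*16 = -4288/3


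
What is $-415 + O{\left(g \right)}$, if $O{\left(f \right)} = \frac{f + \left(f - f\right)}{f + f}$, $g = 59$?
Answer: $- \frac{829}{2} \approx -414.5$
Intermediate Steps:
$O{\left(f \right)} = \frac{1}{2}$ ($O{\left(f \right)} = \frac{f + 0}{2 f} = f \frac{1}{2 f} = \frac{1}{2}$)
$-415 + O{\left(g \right)} = -415 + \frac{1}{2} = - \frac{829}{2}$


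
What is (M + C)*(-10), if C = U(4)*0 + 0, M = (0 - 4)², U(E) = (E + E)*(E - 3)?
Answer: -160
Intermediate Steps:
U(E) = 2*E*(-3 + E) (U(E) = (2*E)*(-3 + E) = 2*E*(-3 + E))
M = 16 (M = (-4)² = 16)
C = 0 (C = (2*4*(-3 + 4))*0 + 0 = (2*4*1)*0 + 0 = 8*0 + 0 = 0 + 0 = 0)
(M + C)*(-10) = (16 + 0)*(-10) = 16*(-10) = -160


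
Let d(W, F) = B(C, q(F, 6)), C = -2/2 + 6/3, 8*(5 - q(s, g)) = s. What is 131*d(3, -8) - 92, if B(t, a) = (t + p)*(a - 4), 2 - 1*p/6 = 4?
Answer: -2974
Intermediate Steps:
q(s, g) = 5 - s/8
p = -12 (p = 12 - 6*4 = 12 - 24 = -12)
C = 1 (C = -2*½ + 6*(⅓) = -1 + 2 = 1)
B(t, a) = (-12 + t)*(-4 + a) (B(t, a) = (t - 12)*(a - 4) = (-12 + t)*(-4 + a))
d(W, F) = -11 + 11*F/8 (d(W, F) = 48 - 12*(5 - F/8) - 4*1 + (5 - F/8)*1 = 48 + (-60 + 3*F/2) - 4 + (5 - F/8) = -11 + 11*F/8)
131*d(3, -8) - 92 = 131*(-11 + (11/8)*(-8)) - 92 = 131*(-11 - 11) - 92 = 131*(-22) - 92 = -2882 - 92 = -2974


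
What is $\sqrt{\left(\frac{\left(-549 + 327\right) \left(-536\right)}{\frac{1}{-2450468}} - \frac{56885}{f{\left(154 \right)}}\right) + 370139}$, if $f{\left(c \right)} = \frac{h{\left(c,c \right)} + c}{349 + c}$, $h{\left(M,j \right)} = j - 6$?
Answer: $\frac{3 i \sqrt{2954865830701742}}{302} \approx 5.3999 \cdot 10^{5} i$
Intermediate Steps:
$h{\left(M,j \right)} = -6 + j$
$f{\left(c \right)} = \frac{-6 + 2 c}{349 + c}$ ($f{\left(c \right)} = \frac{\left(-6 + c\right) + c}{349 + c} = \frac{-6 + 2 c}{349 + c}$)
$\sqrt{\left(\frac{\left(-549 + 327\right) \left(-536\right)}{\frac{1}{-2450468}} - \frac{56885}{f{\left(154 \right)}}\right) + 370139} = \sqrt{\left(\frac{\left(-549 + 327\right) \left(-536\right)}{\frac{1}{-2450468}} - \frac{56885}{2 \frac{1}{349 + 154} \left(-3 + 154\right)}\right) + 370139} = \sqrt{\left(\frac{\left(-222\right) \left(-536\right)}{- \frac{1}{2450468}} - \frac{56885}{2 \cdot \frac{1}{503} \cdot 151}\right) + 370139} = \sqrt{\left(118992 \left(-2450468\right) - \frac{56885}{2 \cdot \frac{1}{503} \cdot 151}\right) + 370139} = \sqrt{\left(-291586088256 - \frac{56885}{\frac{302}{503}}\right) + 370139} = \sqrt{\left(-291586088256 - \frac{28613155}{302}\right) + 370139} = \sqrt{- \frac{88059027266467}{302} + 370139} = \sqrt{- \frac{88058915484489}{302}} = \frac{3 i \sqrt{2954865830701742}}{302}$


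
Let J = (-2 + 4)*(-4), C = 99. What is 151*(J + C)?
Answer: 13741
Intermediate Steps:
J = -8 (J = 2*(-4) = -8)
151*(J + C) = 151*(-8 + 99) = 151*91 = 13741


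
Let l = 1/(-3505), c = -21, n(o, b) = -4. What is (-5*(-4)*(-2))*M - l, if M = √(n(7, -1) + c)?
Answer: 1/3505 - 200*I ≈ 0.00028531 - 200.0*I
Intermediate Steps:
l = -1/3505 ≈ -0.00028531
M = 5*I (M = √(-4 - 21) = √(-25) = 5*I ≈ 5.0*I)
(-5*(-4)*(-2))*M - l = (-5*(-4)*(-2))*(5*I) - 1*(-1/3505) = (20*(-2))*(5*I) + 1/3505 = -200*I + 1/3505 = 1/3505 - 200*I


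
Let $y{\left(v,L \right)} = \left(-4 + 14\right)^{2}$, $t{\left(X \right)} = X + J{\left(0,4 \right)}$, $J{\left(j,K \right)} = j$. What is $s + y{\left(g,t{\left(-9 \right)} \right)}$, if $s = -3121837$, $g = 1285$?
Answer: $-3121737$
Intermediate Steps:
$t{\left(X \right)} = X$ ($t{\left(X \right)} = X + 0 = X$)
$y{\left(v,L \right)} = 100$ ($y{\left(v,L \right)} = 10^{2} = 100$)
$s + y{\left(g,t{\left(-9 \right)} \right)} = -3121837 + 100 = -3121737$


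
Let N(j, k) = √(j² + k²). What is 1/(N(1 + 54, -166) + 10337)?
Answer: 10337/106822988 - √30581/106822988 ≈ 9.5131e-5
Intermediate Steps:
1/(N(1 + 54, -166) + 10337) = 1/(√((1 + 54)² + (-166)²) + 10337) = 1/(√(55² + 27556) + 10337) = 1/(√(3025 + 27556) + 10337) = 1/(√30581 + 10337) = 1/(10337 + √30581)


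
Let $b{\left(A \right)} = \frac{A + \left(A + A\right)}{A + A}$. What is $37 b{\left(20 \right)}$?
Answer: $\frac{111}{2} \approx 55.5$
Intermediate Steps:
$b{\left(A \right)} = \frac{3}{2}$ ($b{\left(A \right)} = \frac{A + 2 A}{2 A} = 3 A \frac{1}{2 A} = \frac{3}{2}$)
$37 b{\left(20 \right)} = 37 \cdot \frac{3}{2} = \frac{111}{2}$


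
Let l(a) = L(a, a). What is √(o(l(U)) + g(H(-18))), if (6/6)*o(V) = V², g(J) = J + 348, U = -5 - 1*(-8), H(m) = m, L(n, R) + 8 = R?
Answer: √355 ≈ 18.841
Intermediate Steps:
L(n, R) = -8 + R
U = 3 (U = -5 + 8 = 3)
l(a) = -8 + a
g(J) = 348 + J
o(V) = V²
√(o(l(U)) + g(H(-18))) = √((-8 + 3)² + (348 - 18)) = √((-5)² + 330) = √(25 + 330) = √355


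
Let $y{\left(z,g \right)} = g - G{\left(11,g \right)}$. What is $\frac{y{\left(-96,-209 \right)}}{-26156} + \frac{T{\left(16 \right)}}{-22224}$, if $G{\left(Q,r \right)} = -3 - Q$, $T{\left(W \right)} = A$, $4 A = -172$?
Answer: $\frac{104969}{11178672} \approx 0.0093901$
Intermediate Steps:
$A = -43$ ($A = \frac{1}{4} \left(-172\right) = -43$)
$T{\left(W \right)} = -43$
$y{\left(z,g \right)} = 14 + g$ ($y{\left(z,g \right)} = g - \left(-3 - 11\right) = g - -14 = g + 14 = 14 + g$)
$\frac{y{\left(-96,-209 \right)}}{-26156} + \frac{T{\left(16 \right)}}{-22224} = \frac{14 - 209}{-26156} - \frac{43}{-22224} = \left(-195\right) \left(- \frac{1}{26156}\right) - - \frac{43}{22224} = \frac{15}{2012} + \frac{43}{22224} = \frac{104969}{11178672}$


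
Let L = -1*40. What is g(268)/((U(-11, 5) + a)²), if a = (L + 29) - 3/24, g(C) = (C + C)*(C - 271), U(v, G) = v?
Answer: -34304/10443 ≈ -3.2849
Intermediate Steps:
g(C) = 2*C*(-271 + C) (g(C) = (2*C)*(-271 + C) = 2*C*(-271 + C))
L = -40
a = -89/8 (a = (-40 + 29) - 3/24 = -11 - 3*1/24 = -11 - ⅛ = -89/8 ≈ -11.125)
g(268)/((U(-11, 5) + a)²) = (2*268*(-271 + 268))/((-11 - 89/8)²) = (2*268*(-3))/((-177/8)²) = -1608/31329/64 = -1608*64/31329 = -34304/10443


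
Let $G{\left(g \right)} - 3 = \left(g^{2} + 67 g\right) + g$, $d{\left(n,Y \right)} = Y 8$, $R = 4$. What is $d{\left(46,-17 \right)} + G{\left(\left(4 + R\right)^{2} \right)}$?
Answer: $8315$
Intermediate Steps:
$d{\left(n,Y \right)} = 8 Y$
$G{\left(g \right)} = 3 + g^{2} + 68 g$ ($G{\left(g \right)} = 3 + \left(\left(g^{2} + 67 g\right) + g\right) = 3 + \left(g^{2} + 68 g\right) = 3 + g^{2} + 68 g$)
$d{\left(46,-17 \right)} + G{\left(\left(4 + R\right)^{2} \right)} = 8 \left(-17\right) + \left(3 + \left(\left(4 + 4\right)^{2}\right)^{2} + 68 \left(4 + 4\right)^{2}\right) = -136 + \left(3 + \left(8^{2}\right)^{2} + 68 \cdot 8^{2}\right) = -136 + \left(3 + 64^{2} + 68 \cdot 64\right) = -136 + \left(3 + 4096 + 4352\right) = -136 + 8451 = 8315$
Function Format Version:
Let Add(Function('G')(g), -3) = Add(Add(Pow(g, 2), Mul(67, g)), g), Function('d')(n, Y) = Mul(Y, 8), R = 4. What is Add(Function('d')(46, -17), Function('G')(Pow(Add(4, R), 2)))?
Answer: 8315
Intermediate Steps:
Function('d')(n, Y) = Mul(8, Y)
Function('G')(g) = Add(3, Pow(g, 2), Mul(68, g)) (Function('G')(g) = Add(3, Add(Add(Pow(g, 2), Mul(67, g)), g)) = Add(3, Add(Pow(g, 2), Mul(68, g))) = Add(3, Pow(g, 2), Mul(68, g)))
Add(Function('d')(46, -17), Function('G')(Pow(Add(4, R), 2))) = Add(Mul(8, -17), Add(3, Pow(Pow(Add(4, 4), 2), 2), Mul(68, Pow(Add(4, 4), 2)))) = Add(-136, Add(3, Pow(Pow(8, 2), 2), Mul(68, Pow(8, 2)))) = Add(-136, Add(3, Pow(64, 2), Mul(68, 64))) = Add(-136, Add(3, 4096, 4352)) = Add(-136, 8451) = 8315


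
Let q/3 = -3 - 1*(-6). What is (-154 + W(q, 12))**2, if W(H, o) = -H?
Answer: 26569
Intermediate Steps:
q = 9 (q = 3*(-3 - 1*(-6)) = 3*(-3 + 6) = 3*3 = 9)
(-154 + W(q, 12))**2 = (-154 - 1*9)**2 = (-154 - 9)**2 = (-163)**2 = 26569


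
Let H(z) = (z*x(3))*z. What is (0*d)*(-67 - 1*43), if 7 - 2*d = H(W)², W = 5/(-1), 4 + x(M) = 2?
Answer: 0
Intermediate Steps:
x(M) = -2 (x(M) = -4 + 2 = -2)
W = -5 (W = 5*(-1) = -5)
H(z) = -2*z² (H(z) = (z*(-2))*z = (-2*z)*z = -2*z²)
d = -2493/2 (d = 7/2 - (-2*(-5)²)²/2 = 7/2 - (-2*25)²/2 = 7/2 - ½*(-50)² = 7/2 - ½*2500 = 7/2 - 1250 = -2493/2 ≈ -1246.5)
(0*d)*(-67 - 1*43) = (0*(-2493/2))*(-67 - 1*43) = 0*(-67 - 43) = 0*(-110) = 0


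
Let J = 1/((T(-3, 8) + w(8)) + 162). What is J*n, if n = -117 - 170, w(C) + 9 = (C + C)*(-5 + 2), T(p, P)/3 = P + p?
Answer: -287/120 ≈ -2.3917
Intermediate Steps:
T(p, P) = 3*P + 3*p (T(p, P) = 3*(P + p) = 3*P + 3*p)
w(C) = -9 - 6*C (w(C) = -9 + (C + C)*(-5 + 2) = -9 + (2*C)*(-3) = -9 - 6*C)
n = -287
J = 1/120 (J = 1/(((3*8 + 3*(-3)) + (-9 - 6*8)) + 162) = 1/(((24 - 9) + (-9 - 48)) + 162) = 1/((15 - 57) + 162) = 1/(-42 + 162) = 1/120 ≈ 0.0083333)
J*n = (1/120)*(-287) = -287/120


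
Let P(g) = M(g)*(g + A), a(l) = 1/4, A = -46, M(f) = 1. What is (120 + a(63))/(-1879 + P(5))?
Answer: -481/7680 ≈ -0.062630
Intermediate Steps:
a(l) = ¼
P(g) = -46 + g (P(g) = 1*(g - 46) = 1*(-46 + g) = -46 + g)
(120 + a(63))/(-1879 + P(5)) = (120 + ¼)/(-1879 + (-46 + 5)) = 481/(4*(-1879 - 41)) = (481/4)/(-1920) = (481/4)*(-1/1920) = -481/7680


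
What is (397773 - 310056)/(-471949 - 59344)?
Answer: -12531/75899 ≈ -0.16510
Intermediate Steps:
(397773 - 310056)/(-471949 - 59344) = 87717/(-531293) = 87717*(-1/531293) = -12531/75899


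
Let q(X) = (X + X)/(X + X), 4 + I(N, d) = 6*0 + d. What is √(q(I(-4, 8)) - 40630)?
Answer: I*√40629 ≈ 201.57*I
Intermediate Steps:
I(N, d) = -4 + d (I(N, d) = -4 + (6*0 + d) = -4 + (0 + d) = -4 + d)
q(X) = 1 (q(X) = (2*X)/((2*X)) = (2*X)*(1/(2*X)) = 1)
√(q(I(-4, 8)) - 40630) = √(1 - 40630) = √(-40629) = I*√40629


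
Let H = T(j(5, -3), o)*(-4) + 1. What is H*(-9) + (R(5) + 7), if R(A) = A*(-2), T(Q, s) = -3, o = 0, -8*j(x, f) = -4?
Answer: -120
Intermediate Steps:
j(x, f) = 1/2 (j(x, f) = -1/8*(-4) = 1/2)
R(A) = -2*A
H = 13 (H = -3*(-4) + 1 = 12 + 1 = 13)
H*(-9) + (R(5) + 7) = 13*(-9) + (-2*5 + 7) = -117 + (-10 + 7) = -117 - 3 = -120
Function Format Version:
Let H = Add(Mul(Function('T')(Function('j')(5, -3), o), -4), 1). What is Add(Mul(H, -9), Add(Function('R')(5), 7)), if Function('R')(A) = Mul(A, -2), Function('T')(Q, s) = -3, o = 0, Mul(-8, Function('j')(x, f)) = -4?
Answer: -120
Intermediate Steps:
Function('j')(x, f) = Rational(1, 2) (Function('j')(x, f) = Mul(Rational(-1, 8), -4) = Rational(1, 2))
Function('R')(A) = Mul(-2, A)
H = 13 (H = Add(Mul(-3, -4), 1) = Add(12, 1) = 13)
Add(Mul(H, -9), Add(Function('R')(5), 7)) = Add(Mul(13, -9), Add(Mul(-2, 5), 7)) = Add(-117, Add(-10, 7)) = Add(-117, -3) = -120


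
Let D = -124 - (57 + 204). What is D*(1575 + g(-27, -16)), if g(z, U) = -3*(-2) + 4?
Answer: -610225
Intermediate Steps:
D = -385 (D = -124 - 1*261 = -124 - 261 = -385)
g(z, U) = 10 (g(z, U) = 6 + 4 = 10)
D*(1575 + g(-27, -16)) = -385*(1575 + 10) = -385*1585 = -610225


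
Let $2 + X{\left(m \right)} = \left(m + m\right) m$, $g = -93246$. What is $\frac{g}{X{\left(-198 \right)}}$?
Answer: $- \frac{46623}{39203} \approx -1.1893$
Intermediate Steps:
$X{\left(m \right)} = -2 + 2 m^{2}$ ($X{\left(m \right)} = -2 + \left(m + m\right) m = -2 + 2 m m = -2 + 2 m^{2}$)
$\frac{g}{X{\left(-198 \right)}} = - \frac{93246}{-2 + 2 \left(-198\right)^{2}} = - \frac{93246}{-2 + 2 \cdot 39204} = - \frac{93246}{-2 + 78408} = - \frac{93246}{78406} = \left(-93246\right) \frac{1}{78406} = - \frac{46623}{39203}$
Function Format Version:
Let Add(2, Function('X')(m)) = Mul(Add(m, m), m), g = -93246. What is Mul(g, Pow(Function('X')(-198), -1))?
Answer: Rational(-46623, 39203) ≈ -1.1893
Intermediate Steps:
Function('X')(m) = Add(-2, Mul(2, Pow(m, 2))) (Function('X')(m) = Add(-2, Mul(Add(m, m), m)) = Add(-2, Mul(Mul(2, m), m)) = Add(-2, Mul(2, Pow(m, 2))))
Mul(g, Pow(Function('X')(-198), -1)) = Mul(-93246, Pow(Add(-2, Mul(2, Pow(-198, 2))), -1)) = Mul(-93246, Pow(Add(-2, Mul(2, 39204)), -1)) = Mul(-93246, Pow(Add(-2, 78408), -1)) = Mul(-93246, Pow(78406, -1)) = Mul(-93246, Rational(1, 78406)) = Rational(-46623, 39203)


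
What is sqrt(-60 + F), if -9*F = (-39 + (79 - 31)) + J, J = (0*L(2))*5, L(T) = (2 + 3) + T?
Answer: I*sqrt(61) ≈ 7.8102*I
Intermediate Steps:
L(T) = 5 + T
J = 0 (J = (0*(5 + 2))*5 = (0*7)*5 = 0*5 = 0)
F = -1 (F = -((-39 + (79 - 31)) + 0)/9 = -((-39 + 48) + 0)/9 = -(9 + 0)/9 = -1/9*9 = -1)
sqrt(-60 + F) = sqrt(-60 - 1) = sqrt(-61) = I*sqrt(61)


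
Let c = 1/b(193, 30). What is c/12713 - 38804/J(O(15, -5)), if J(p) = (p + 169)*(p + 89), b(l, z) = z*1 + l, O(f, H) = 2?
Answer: -110009285635/44115419439 ≈ -2.4937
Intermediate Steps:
b(l, z) = l + z (b(l, z) = z + l = l + z)
J(p) = (89 + p)*(169 + p) (J(p) = (169 + p)*(89 + p) = (89 + p)*(169 + p))
c = 1/223 (c = 1/(193 + 30) = 1/223 ≈ 0.0044843)
c/12713 - 38804/J(O(15, -5)) = (1/223)/12713 - 38804/(15041 + 2² + 258*2) = (1/223)*(1/12713) - 38804/(15041 + 4 + 516) = 1/2834999 - 38804/15561 = -110009285635/44115419439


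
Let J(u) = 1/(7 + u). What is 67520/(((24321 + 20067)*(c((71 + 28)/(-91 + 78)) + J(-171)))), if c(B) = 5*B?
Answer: -35988160/900998721 ≈ -0.039943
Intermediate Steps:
67520/(((24321 + 20067)*(c((71 + 28)/(-91 + 78)) + J(-171)))) = 67520/(((24321 + 20067)*(5*((71 + 28)/(-91 + 78)) + 1/(7 - 171)))) = 67520/((44388*(5*(99/(-13)) + 1/(-164)))) = 67520/((44388*(5*(99*(-1/13)) - 1/164))) = 67520/((44388*(5*(-99/13) - 1/164))) = 67520/((44388*(-495/13 - 1/164))) = 67520/((44388*(-81193/2132))) = 67520/(-900998721/533) = 67520*(-533/900998721) = -35988160/900998721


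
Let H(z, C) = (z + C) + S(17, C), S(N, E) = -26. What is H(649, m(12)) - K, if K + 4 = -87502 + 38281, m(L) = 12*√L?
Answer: 49848 + 24*√3 ≈ 49890.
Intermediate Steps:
K = -49225 (K = -4 + (-87502 + 38281) = -4 - 49221 = -49225)
H(z, C) = -26 + C + z (H(z, C) = (z + C) - 26 = (C + z) - 26 = -26 + C + z)
H(649, m(12)) - K = (-26 + 12*√12 + 649) - 1*(-49225) = (-26 + 12*(2*√3) + 649) + 49225 = (-26 + 24*√3 + 649) + 49225 = (623 + 24*√3) + 49225 = 49848 + 24*√3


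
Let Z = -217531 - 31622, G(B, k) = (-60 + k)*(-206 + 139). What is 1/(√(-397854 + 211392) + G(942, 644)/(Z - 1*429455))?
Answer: 77854/251769201217 - 12152196*I*√2302/251769201217 ≈ 3.0923e-7 - 0.0023158*I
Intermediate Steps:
G(B, k) = 4020 - 67*k (G(B, k) = (-60 + k)*(-67) = 4020 - 67*k)
Z = -249153
1/(√(-397854 + 211392) + G(942, 644)/(Z - 1*429455)) = 1/(√(-397854 + 211392) + (4020 - 67*644)/(-249153 - 1*429455)) = 1/(√(-186462) + (4020 - 43148)/(-249153 - 429455)) = 1/(9*I*√2302 - 39128/(-678608)) = 1/(9*I*√2302 - 39128*(-1/678608)) = 1/(9*I*√2302 + 67/1162) = 1/(67/1162 + 9*I*√2302)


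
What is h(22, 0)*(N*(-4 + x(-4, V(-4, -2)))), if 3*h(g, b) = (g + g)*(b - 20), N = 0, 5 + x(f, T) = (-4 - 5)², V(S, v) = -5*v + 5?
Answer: 0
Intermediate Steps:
V(S, v) = 5 - 5*v
x(f, T) = 76 (x(f, T) = -5 + (-4 - 5)² = -5 + (-9)² = -5 + 81 = 76)
h(g, b) = 2*g*(-20 + b)/3 (h(g, b) = ((g + g)*(b - 20))/3 = ((2*g)*(-20 + b))/3 = (2*g*(-20 + b))/3 = 2*g*(-20 + b)/3)
h(22, 0)*(N*(-4 + x(-4, V(-4, -2)))) = ((⅔)*22*(-20 + 0))*(0*(-4 + 76)) = ((⅔)*22*(-20))*(0*72) = -880/3*0 = 0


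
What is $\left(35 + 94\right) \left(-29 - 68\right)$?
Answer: $-12513$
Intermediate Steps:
$\left(35 + 94\right) \left(-29 - 68\right) = 129 \left(-29 - 68\right) = 129 \left(-97\right) = -12513$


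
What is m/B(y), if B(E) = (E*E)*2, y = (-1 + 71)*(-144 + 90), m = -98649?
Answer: -10961/3175200 ≈ -0.0034521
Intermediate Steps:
y = -3780 (y = 70*(-54) = -3780)
B(E) = 2*E**2 (B(E) = E**2*2 = 2*E**2)
m/B(y) = -98649/(2*(-3780)**2) = -98649/(2*14288400) = -98649/28576800 = -98649*1/28576800 = -10961/3175200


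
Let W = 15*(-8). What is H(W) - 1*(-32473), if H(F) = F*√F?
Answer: 32473 - 240*I*√30 ≈ 32473.0 - 1314.5*I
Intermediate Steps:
W = -120
H(F) = F^(3/2)
H(W) - 1*(-32473) = (-120)^(3/2) - 1*(-32473) = -240*I*√30 + 32473 = 32473 - 240*I*√30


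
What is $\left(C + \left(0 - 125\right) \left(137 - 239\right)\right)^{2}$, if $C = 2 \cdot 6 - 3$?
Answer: $162792081$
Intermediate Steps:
$C = 9$ ($C = 12 - 3 = 9$)
$\left(C + \left(0 - 125\right) \left(137 - 239\right)\right)^{2} = \left(9 + \left(0 - 125\right) \left(137 - 239\right)\right)^{2} = \left(9 - -12750\right)^{2} = \left(9 + 12750\right)^{2} = 12759^{2} = 162792081$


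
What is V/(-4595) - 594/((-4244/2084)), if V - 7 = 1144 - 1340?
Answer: 1422233559/4875295 ≈ 291.72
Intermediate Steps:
V = -189 (V = 7 + (1144 - 1340) = 7 - 196 = -189)
V/(-4595) - 594/((-4244/2084)) = -189/(-4595) - 594/((-4244/2084)) = -189*(-1/4595) - 594/((-4244*1/2084)) = 189/4595 - 594/(-1061/521) = 189/4595 - 594*(-521/1061) = 189/4595 + 309474/1061 = 1422233559/4875295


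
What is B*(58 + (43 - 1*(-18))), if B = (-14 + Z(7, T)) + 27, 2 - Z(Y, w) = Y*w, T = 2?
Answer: 119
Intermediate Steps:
Z(Y, w) = 2 - Y*w
B = 1 (B = (-14 + (2 - 1*7*2)) + 27 = (-14 + (2 - 14)) + 27 = (-14 - 12) + 27 = -26 + 27 = 1)
B*(58 + (43 - 1*(-18))) = 1*(58 + (43 - 1*(-18))) = 1*(58 + (43 + 18)) = 1*(58 + 61) = 1*119 = 119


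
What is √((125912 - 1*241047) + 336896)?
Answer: √221761 ≈ 470.92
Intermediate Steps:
√((125912 - 1*241047) + 336896) = √((125912 - 241047) + 336896) = √(-115135 + 336896) = √221761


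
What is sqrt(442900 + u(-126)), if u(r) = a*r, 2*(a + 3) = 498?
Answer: 16*sqrt(1609) ≈ 641.80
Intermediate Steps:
a = 246 (a = -3 + (1/2)*498 = -3 + 249 = 246)
u(r) = 246*r
sqrt(442900 + u(-126)) = sqrt(442900 + 246*(-126)) = sqrt(442900 - 30996) = sqrt(411904) = 16*sqrt(1609)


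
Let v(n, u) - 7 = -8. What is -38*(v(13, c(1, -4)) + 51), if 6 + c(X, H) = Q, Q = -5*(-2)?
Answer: -1900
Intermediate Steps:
Q = 10
c(X, H) = 4 (c(X, H) = -6 + 10 = 4)
v(n, u) = -1 (v(n, u) = 7 - 8 = -1)
-38*(v(13, c(1, -4)) + 51) = -38*(-1 + 51) = -38*50 = -1900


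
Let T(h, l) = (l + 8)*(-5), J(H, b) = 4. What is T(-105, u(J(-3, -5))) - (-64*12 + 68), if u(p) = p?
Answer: 640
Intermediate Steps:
T(h, l) = -40 - 5*l (T(h, l) = (8 + l)*(-5) = -40 - 5*l)
T(-105, u(J(-3, -5))) - (-64*12 + 68) = (-40 - 5*4) - (-64*12 + 68) = (-40 - 20) - (-768 + 68) = -60 - 1*(-700) = -60 + 700 = 640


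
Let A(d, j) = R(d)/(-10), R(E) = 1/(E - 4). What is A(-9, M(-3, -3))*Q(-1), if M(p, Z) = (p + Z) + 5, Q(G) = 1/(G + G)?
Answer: -1/260 ≈ -0.0038462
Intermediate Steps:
R(E) = 1/(-4 + E)
Q(G) = 1/(2*G)
M(p, Z) = 5 + Z + p (M(p, Z) = (Z + p) + 5 = 5 + Z + p)
A(d, j) = -1/(10*(-4 + d)) (A(d, j) = 1/((-4 + d)*(-10)) = -⅒/(-4 + d) = -1/(10*(-4 + d)))
A(-9, M(-3, -3))*Q(-1) = (-1/(-40 + 10*(-9)))*((½)/(-1)) = (-1/(-40 - 90))*((½)*(-1)) = -1/(-130)*(-½) = -1*(-1/130)*(-½) = (1/130)*(-½) = -1/260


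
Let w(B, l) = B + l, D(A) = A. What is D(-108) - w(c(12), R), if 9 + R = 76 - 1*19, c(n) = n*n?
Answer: -300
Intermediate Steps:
c(n) = n**2
R = 48 (R = -9 + (76 - 1*19) = -9 + (76 - 19) = -9 + 57 = 48)
D(-108) - w(c(12), R) = -108 - (12**2 + 48) = -108 - (144 + 48) = -108 - 1*192 = -108 - 192 = -300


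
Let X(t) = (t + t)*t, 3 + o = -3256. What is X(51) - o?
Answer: 8461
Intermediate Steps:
o = -3259 (o = -3 - 3256 = -3259)
X(t) = 2*t² (X(t) = (2*t)*t = 2*t²)
X(51) - o = 2*51² - 1*(-3259) = 2*2601 + 3259 = 5202 + 3259 = 8461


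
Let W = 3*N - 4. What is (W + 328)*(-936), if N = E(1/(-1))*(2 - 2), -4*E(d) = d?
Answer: -303264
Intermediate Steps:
E(d) = -d/4
N = 0 (N = (-¼/(-1))*(2 - 2) = -¼*(-1)*0 = (¼)*0 = 0)
W = -4 (W = 3*0 - 4 = 0 - 4 = -4)
(W + 328)*(-936) = (-4 + 328)*(-936) = 324*(-936) = -303264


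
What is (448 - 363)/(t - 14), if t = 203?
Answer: 85/189 ≈ 0.44974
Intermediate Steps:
(448 - 363)/(t - 14) = (448 - 363)/(203 - 14) = 85/189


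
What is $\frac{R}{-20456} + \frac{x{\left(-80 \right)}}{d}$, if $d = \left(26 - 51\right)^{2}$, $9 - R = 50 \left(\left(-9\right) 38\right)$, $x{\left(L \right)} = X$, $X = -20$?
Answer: $- \frac{2220449}{2557000} \approx -0.86838$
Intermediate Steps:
$x{\left(L \right)} = -20$
$R = 17109$ ($R = 9 - 50 \left(\left(-9\right) 38\right) = 9 - 50 \left(-342\right) = 9 - -17100 = 9 + 17100 = 17109$)
$d = 625$ ($d = \left(26 - 51\right)^{2} = \left(-25\right)^{2} = 625$)
$\frac{R}{-20456} + \frac{x{\left(-80 \right)}}{d} = \frac{17109}{-20456} - \frac{20}{625} = 17109 \left(- \frac{1}{20456}\right) - \frac{4}{125} = - \frac{17109}{20456} - \frac{4}{125} = - \frac{2220449}{2557000}$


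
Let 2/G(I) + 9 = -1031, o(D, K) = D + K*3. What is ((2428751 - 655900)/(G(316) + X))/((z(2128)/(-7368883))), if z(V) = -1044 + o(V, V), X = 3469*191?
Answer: -1698311107406290/643258194493 ≈ -2640.2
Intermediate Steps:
o(D, K) = D + 3*K
G(I) = -1/520 (G(I) = 2/(-9 - 1031) = 2/(-1040) = 2*(-1/1040) = -1/520)
X = 662579
z(V) = -1044 + 4*V (z(V) = -1044 + (V + 3*V) = -1044 + 4*V)
((2428751 - 655900)/(G(316) + X))/((z(2128)/(-7368883))) = ((2428751 - 655900)/(-1/520 + 662579))/(((-1044 + 4*2128)/(-7368883))) = (1772851/(344541079/520))/(((-1044 + 8512)*(-1/7368883))) = (1772851*(520/344541079))/((7468*(-1/7368883))) = 921882520/(344541079*(-7468/7368883)) = (921882520/344541079)*(-7368883/7468) = -1698311107406290/643258194493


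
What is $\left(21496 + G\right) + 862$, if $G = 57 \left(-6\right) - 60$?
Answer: $21956$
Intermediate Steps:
$G = -402$ ($G = -342 - 60 = -402$)
$\left(21496 + G\right) + 862 = \left(21496 - 402\right) + 862 = 21094 + 862 = 21956$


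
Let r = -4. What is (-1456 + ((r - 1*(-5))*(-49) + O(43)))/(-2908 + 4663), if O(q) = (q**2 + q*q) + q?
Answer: 172/135 ≈ 1.2741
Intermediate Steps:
O(q) = q + 2*q**2 (O(q) = (q**2 + q**2) + q = 2*q**2 + q = q + 2*q**2)
(-1456 + ((r - 1*(-5))*(-49) + O(43)))/(-2908 + 4663) = (-1456 + ((-4 - 1*(-5))*(-49) + 43*(1 + 2*43)))/(-2908 + 4663) = (-1456 + ((-4 + 5)*(-49) + 43*(1 + 86)))/1755 = (-1456 + (1*(-49) + 43*87))*(1/1755) = (-1456 + (-49 + 3741))*(1/1755) = (-1456 + 3692)*(1/1755) = 2236*(1/1755) = 172/135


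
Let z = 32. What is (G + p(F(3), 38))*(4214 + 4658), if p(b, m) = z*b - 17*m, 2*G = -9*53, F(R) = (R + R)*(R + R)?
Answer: 2373260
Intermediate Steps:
F(R) = 4*R² (F(R) = (2*R)*(2*R) = 4*R²)
G = -477/2 (G = (-9*53)/2 = (½)*(-477) = -477/2 ≈ -238.50)
p(b, m) = -17*m + 32*b (p(b, m) = 32*b - 17*m = -17*m + 32*b)
(G + p(F(3), 38))*(4214 + 4658) = (-477/2 + (-17*38 + 32*(4*3²)))*(4214 + 4658) = (-477/2 + (-646 + 32*(4*9)))*8872 = (-477/2 + (-646 + 32*36))*8872 = (-477/2 + (-646 + 1152))*8872 = (-477/2 + 506)*8872 = (535/2)*8872 = 2373260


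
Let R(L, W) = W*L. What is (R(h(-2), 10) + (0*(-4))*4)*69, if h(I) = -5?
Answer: -3450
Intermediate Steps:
R(L, W) = L*W
(R(h(-2), 10) + (0*(-4))*4)*69 = (-5*10 + (0*(-4))*4)*69 = (-50 + 0*4)*69 = (-50 + 0)*69 = -50*69 = -3450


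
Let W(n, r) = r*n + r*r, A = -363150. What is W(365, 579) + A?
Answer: 183426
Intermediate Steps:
W(n, r) = r**2 + n*r (W(n, r) = n*r + r**2 = r**2 + n*r)
W(365, 579) + A = 579*(365 + 579) - 363150 = 579*944 - 363150 = 546576 - 363150 = 183426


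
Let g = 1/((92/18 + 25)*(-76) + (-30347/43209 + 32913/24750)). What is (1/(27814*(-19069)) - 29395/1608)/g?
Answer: 64216862330903403124921/1535466646725498000 ≈ 41822.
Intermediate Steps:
g = -39608250/90616425979 (g = 1/((92*(1/18) + 25)*(-76) + (-30347*1/43209 + 32913*(1/24750))) = 1/((46/9 + 25)*(-76) + (-30347/43209 + 3657/2750)) = 1/((271/9)*(-76) + 74561063/118824750) = 1/(-20596/9 + 74561063/118824750) = 1/(-90616425979/39608250) = -39608250/90616425979 ≈ -0.00043710)
(1/(27814*(-19069)) - 29395/1608)/g = (1/(27814*(-19069)) - 29395/1608)/(-39608250/90616425979) = ((1/27814)*(-1/19069) - 29395*1/1608)*(-90616425979/39608250) = (-1/530385166 - 29395/1608)*(-90616425979/39608250) = -7795335978089/426429673464*(-90616425979/39608250) = 64216862330903403124921/1535466646725498000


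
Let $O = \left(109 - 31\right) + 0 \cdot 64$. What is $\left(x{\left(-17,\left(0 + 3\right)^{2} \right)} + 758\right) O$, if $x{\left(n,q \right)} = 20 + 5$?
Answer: $61074$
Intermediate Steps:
$x{\left(n,q \right)} = 25$
$O = 78$ ($O = 78 + 0 = 78$)
$\left(x{\left(-17,\left(0 + 3\right)^{2} \right)} + 758\right) O = \left(25 + 758\right) 78 = 783 \cdot 78 = 61074$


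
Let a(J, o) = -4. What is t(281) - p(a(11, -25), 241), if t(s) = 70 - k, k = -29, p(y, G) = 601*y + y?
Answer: 2507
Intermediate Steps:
p(y, G) = 602*y
t(s) = 99 (t(s) = 70 - 1*(-29) = 70 + 29 = 99)
t(281) - p(a(11, -25), 241) = 99 - 602*(-4) = 99 - 1*(-2408) = 99 + 2408 = 2507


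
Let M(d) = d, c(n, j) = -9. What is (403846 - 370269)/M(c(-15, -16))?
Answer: -33577/9 ≈ -3730.8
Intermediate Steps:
(403846 - 370269)/M(c(-15, -16)) = (403846 - 370269)/(-9) = 33577*(-⅑) = -33577/9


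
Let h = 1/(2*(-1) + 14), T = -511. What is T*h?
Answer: -511/12 ≈ -42.583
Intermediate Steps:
h = 1/12 (h = 1/(-2 + 14) = 1/12 ≈ 0.083333)
T*h = -511*1/12 = -511/12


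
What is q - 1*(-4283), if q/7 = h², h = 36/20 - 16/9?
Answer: 8673082/2025 ≈ 4283.0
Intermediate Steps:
h = 1/45 (h = 36*(1/20) - 16*⅑ = 9/5 - 16/9 = 1/45 ≈ 0.022222)
q = 7/2025 (q = 7*(1/45)² = 7*(1/2025) = 7/2025 ≈ 0.0034568)
q - 1*(-4283) = 7/2025 - 1*(-4283) = 7/2025 + 4283 = 8673082/2025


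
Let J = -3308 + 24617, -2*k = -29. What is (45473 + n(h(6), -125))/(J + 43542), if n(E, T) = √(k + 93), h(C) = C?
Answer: 45473/64851 + √430/129702 ≈ 0.70135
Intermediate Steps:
k = 29/2 (k = -½*(-29) = 29/2 ≈ 14.500)
n(E, T) = √430/2 (n(E, T) = √(29/2 + 93) = √(215/2) = √430/2)
J = 21309
(45473 + n(h(6), -125))/(J + 43542) = (45473 + √430/2)/(21309 + 43542) = (45473 + √430/2)/64851 = (45473 + √430/2)*(1/64851) = 45473/64851 + √430/129702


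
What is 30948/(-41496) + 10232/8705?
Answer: 12932061/30101890 ≈ 0.42961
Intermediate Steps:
30948/(-41496) + 10232/8705 = 30948*(-1/41496) + 10232*(1/8705) = -2579/3458 + 10232/8705 = 12932061/30101890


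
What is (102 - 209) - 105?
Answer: -212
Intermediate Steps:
(102 - 209) - 105 = -107 - 105 = -212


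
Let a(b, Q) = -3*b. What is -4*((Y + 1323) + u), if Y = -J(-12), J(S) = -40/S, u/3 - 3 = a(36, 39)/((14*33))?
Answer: -1227040/231 ≈ -5311.9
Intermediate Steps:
u = 639/77 (u = 9 + 3*((-3*36)/((14*33))) = 9 + 3*(-108/462) = 9 + 3*(-108*1/462) = 9 + 3*(-18/77) = 9 - 54/77 = 639/77 ≈ 8.2987)
Y = -10/3 (Y = -(-40)/(-12) = -(-40)*(-1)/12 = -1*10/3 = -10/3 ≈ -3.3333)
-4*((Y + 1323) + u) = -4*((-10/3 + 1323) + 639/77) = -4*(3959/3 + 639/77) = -4*306760/231 = -1227040/231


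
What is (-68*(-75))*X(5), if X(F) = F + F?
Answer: 51000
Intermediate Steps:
X(F) = 2*F
(-68*(-75))*X(5) = (-68*(-75))*(2*5) = 5100*10 = 51000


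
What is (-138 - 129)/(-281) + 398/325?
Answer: 198613/91325 ≈ 2.1748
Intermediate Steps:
(-138 - 129)/(-281) + 398/325 = -267*(-1/281) + 398*(1/325) = 267/281 + 398/325 = 198613/91325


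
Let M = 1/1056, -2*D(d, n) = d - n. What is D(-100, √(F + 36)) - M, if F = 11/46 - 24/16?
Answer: 52799/1056 + √18377/46 ≈ 52.946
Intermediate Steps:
F = -29/23 (F = 11*(1/46) - 24*1/16 = 11/46 - 3/2 = -29/23 ≈ -1.2609)
D(d, n) = n/2 - d/2 (D(d, n) = -(d - n)/2 = n/2 - d/2)
M = 1/1056 ≈ 0.00094697
D(-100, √(F + 36)) - M = (√(-29/23 + 36)/2 - ½*(-100)) - 1*1/1056 = (√(799/23)/2 + 50) - 1/1056 = ((√18377/23)/2 + 50) - 1/1056 = (√18377/46 + 50) - 1/1056 = (50 + √18377/46) - 1/1056 = 52799/1056 + √18377/46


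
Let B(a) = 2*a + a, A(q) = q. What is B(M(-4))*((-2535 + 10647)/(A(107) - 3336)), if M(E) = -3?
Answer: 73008/3229 ≈ 22.610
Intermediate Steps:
B(a) = 3*a
B(M(-4))*((-2535 + 10647)/(A(107) - 3336)) = (3*(-3))*((-2535 + 10647)/(107 - 3336)) = -73008/(-3229) = -73008*(-1)/3229 = -9*(-8112/3229) = 73008/3229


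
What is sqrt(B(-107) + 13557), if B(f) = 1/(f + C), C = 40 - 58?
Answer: 4*sqrt(529570)/25 ≈ 116.43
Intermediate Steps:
C = -18
B(f) = 1/(-18 + f) (B(f) = 1/(f - 18) = 1/(-18 + f))
sqrt(B(-107) + 13557) = sqrt(1/(-18 - 107) + 13557) = sqrt(1/(-125) + 13557) = sqrt(-1/125 + 13557) = sqrt(1694624/125) = 4*sqrt(529570)/25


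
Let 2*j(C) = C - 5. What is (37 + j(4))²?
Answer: 5329/4 ≈ 1332.3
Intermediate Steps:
j(C) = -5/2 + C/2 (j(C) = (C - 5)/2 = (-5 + C)/2 = -5/2 + C/2)
(37 + j(4))² = (37 + (-5/2 + (½)*4))² = (37 + (-5/2 + 2))² = (37 - ½)² = (73/2)² = 5329/4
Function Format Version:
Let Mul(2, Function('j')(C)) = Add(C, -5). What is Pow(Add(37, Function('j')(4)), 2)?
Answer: Rational(5329, 4) ≈ 1332.3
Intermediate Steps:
Function('j')(C) = Add(Rational(-5, 2), Mul(Rational(1, 2), C)) (Function('j')(C) = Mul(Rational(1, 2), Add(C, -5)) = Mul(Rational(1, 2), Add(-5, C)) = Add(Rational(-5, 2), Mul(Rational(1, 2), C)))
Pow(Add(37, Function('j')(4)), 2) = Pow(Add(37, Add(Rational(-5, 2), Mul(Rational(1, 2), 4))), 2) = Pow(Add(37, Add(Rational(-5, 2), 2)), 2) = Pow(Add(37, Rational(-1, 2)), 2) = Pow(Rational(73, 2), 2) = Rational(5329, 4)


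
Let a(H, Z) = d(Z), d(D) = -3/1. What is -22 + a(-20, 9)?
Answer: -25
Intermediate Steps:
d(D) = -3 (d(D) = -3*1 = -3)
a(H, Z) = -3
-22 + a(-20, 9) = -22 - 3 = -25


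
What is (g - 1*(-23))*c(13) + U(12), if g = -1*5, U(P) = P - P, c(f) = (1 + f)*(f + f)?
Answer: 6552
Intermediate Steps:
c(f) = 2*f*(1 + f) (c(f) = (1 + f)*(2*f) = 2*f*(1 + f))
U(P) = 0
g = -5
(g - 1*(-23))*c(13) + U(12) = (-5 - 1*(-23))*(2*13*(1 + 13)) + 0 = (-5 + 23)*(2*13*14) + 0 = 18*364 + 0 = 6552 + 0 = 6552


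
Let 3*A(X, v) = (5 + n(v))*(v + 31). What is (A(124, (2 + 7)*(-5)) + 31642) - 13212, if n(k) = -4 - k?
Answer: 54646/3 ≈ 18215.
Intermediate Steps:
A(X, v) = (1 - v)*(31 + v)/3 (A(X, v) = ((5 + (-4 - v))*(v + 31))/3 = ((1 - v)*(31 + v))/3 = (1 - v)*(31 + v)/3)
(A(124, (2 + 7)*(-5)) + 31642) - 13212 = ((31/3 - 10*(2 + 7)*(-5) - 25*(2 + 7)²/3) + 31642) - 13212 = ((31/3 - 90*(-5) - (9*(-5))²/3) + 31642) - 13212 = ((31/3 - 10*(-45) - ⅓*(-45)²) + 31642) - 13212 = ((31/3 + 450 - ⅓*2025) + 31642) - 13212 = ((31/3 + 450 - 675) + 31642) - 13212 = (-644/3 + 31642) - 13212 = 94282/3 - 13212 = 54646/3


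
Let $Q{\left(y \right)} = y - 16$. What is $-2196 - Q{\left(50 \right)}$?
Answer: $-2230$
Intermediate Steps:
$Q{\left(y \right)} = -16 + y$
$-2196 - Q{\left(50 \right)} = -2196 - \left(-16 + 50\right) = -2196 - 34 = -2230$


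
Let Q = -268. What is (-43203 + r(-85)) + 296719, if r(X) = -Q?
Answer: 253784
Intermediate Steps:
r(X) = 268 (r(X) = -1*(-268) = 268)
(-43203 + r(-85)) + 296719 = (-43203 + 268) + 296719 = -42935 + 296719 = 253784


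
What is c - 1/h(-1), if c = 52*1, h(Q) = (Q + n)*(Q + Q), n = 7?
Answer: 625/12 ≈ 52.083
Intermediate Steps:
h(Q) = 2*Q*(7 + Q) (h(Q) = (Q + 7)*(Q + Q) = (7 + Q)*(2*Q) = 2*Q*(7 + Q))
c = 52
c - 1/h(-1) = 52 - 1/(2*(-1)*(7 - 1)) = 52 - 1/(2*(-1)*6) = 52 - 1/(-12) = 52 - 1*(-1/12) = 52 + 1/12 = 625/12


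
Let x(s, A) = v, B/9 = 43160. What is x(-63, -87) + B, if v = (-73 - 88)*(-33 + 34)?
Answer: 388279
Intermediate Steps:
B = 388440 (B = 9*43160 = 388440)
v = -161 (v = -161*1 = -161)
x(s, A) = -161
x(-63, -87) + B = -161 + 388440 = 388279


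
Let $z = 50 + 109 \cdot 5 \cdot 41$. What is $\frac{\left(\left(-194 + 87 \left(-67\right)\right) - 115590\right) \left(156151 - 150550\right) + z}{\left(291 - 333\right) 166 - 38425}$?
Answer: $\frac{681132018}{45397} \approx 15004.0$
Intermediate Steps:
$z = 22395$ ($z = 50 + 109 \cdot 205 = 50 + 22345 = 22395$)
$\frac{\left(\left(-194 + 87 \left(-67\right)\right) - 115590\right) \left(156151 - 150550\right) + z}{\left(291 - 333\right) 166 - 38425} = \frac{\left(\left(-194 + 87 \left(-67\right)\right) - 115590\right) \left(156151 - 150550\right) + 22395}{\left(291 - 333\right) 166 - 38425} = \frac{\left(\left(-194 - 5829\right) - 115590\right) 5601 + 22395}{\left(-42\right) 166 - 38425} = \frac{\left(-6023 - 115590\right) 5601 + 22395}{-6972 - 38425} = \frac{\left(-121613\right) 5601 + 22395}{-45397} = \left(-681154413 + 22395\right) \left(- \frac{1}{45397}\right) = \left(-681132018\right) \left(- \frac{1}{45397}\right) = \frac{681132018}{45397}$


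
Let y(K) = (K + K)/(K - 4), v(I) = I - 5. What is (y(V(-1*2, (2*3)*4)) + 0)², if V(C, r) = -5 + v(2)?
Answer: 16/9 ≈ 1.7778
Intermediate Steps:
v(I) = -5 + I
V(C, r) = -8 (V(C, r) = -5 + (-5 + 2) = -5 - 3 = -8)
y(K) = 2*K/(-4 + K) (y(K) = (2*K)/(-4 + K) = 2*K/(-4 + K))
(y(V(-1*2, (2*3)*4)) + 0)² = (2*(-8)/(-4 - 8) + 0)² = (2*(-8)/(-12) + 0)² = (2*(-8)*(-1/12) + 0)² = (4/3 + 0)² = (4/3)² = 16/9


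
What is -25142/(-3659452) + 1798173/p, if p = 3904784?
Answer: 128432728087/274795569584 ≈ 0.46738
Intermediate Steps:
-25142/(-3659452) + 1798173/p = -25142/(-3659452) + 1798173/3904784 = -25142*(-1/3659452) + 1798173*(1/3904784) = 12571/1829726 + 138321/300368 = 128432728087/274795569584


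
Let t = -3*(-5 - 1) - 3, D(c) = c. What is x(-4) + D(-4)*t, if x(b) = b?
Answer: -64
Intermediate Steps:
t = 15 (t = -3*(-6) - 3 = 18 - 3 = 15)
x(-4) + D(-4)*t = -4 - 4*15 = -4 - 60 = -64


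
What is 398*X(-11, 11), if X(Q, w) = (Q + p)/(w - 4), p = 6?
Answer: -1990/7 ≈ -284.29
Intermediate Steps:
X(Q, w) = (6 + Q)/(-4 + w) (X(Q, w) = (Q + 6)/(w - 4) = (6 + Q)/(-4 + w))
398*X(-11, 11) = 398*((6 - 11)/(-4 + 11)) = 398*(-5/7) = -1990/7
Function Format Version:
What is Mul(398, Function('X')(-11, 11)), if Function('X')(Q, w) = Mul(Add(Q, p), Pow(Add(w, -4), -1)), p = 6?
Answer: Rational(-1990, 7) ≈ -284.29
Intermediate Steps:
Function('X')(Q, w) = Mul(Pow(Add(-4, w), -1), Add(6, Q)) (Function('X')(Q, w) = Mul(Add(Q, 6), Pow(Add(w, -4), -1)) = Mul(Add(6, Q), Pow(Add(-4, w), -1)) = Mul(Pow(Add(-4, w), -1), Add(6, Q)))
Mul(398, Function('X')(-11, 11)) = Mul(398, Mul(Pow(Add(-4, 11), -1), Add(6, -11))) = Mul(398, Mul(Pow(7, -1), -5)) = Mul(398, Mul(Rational(1, 7), -5)) = Mul(398, Rational(-5, 7)) = Rational(-1990, 7)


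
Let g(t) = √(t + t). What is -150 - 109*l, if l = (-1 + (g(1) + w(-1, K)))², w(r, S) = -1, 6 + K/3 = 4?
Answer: -804 + 436*√2 ≈ -187.40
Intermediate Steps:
K = -6 (K = -18 + 3*4 = -18 + 12 = -6)
g(t) = √2*√t (g(t) = √(2*t) = √2*√t)
l = (-2 + √2)² (l = (-1 + (√2*√1 - 1))² = (-1 + (√2*1 - 1))² = (-1 + (√2 - 1))² = (-1 + (-1 + √2))² = (-2 + √2)² ≈ 0.34315)
-150 - 109*l = -150 - 109*(2 - √2)²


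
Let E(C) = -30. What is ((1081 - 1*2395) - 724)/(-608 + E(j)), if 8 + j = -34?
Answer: 1019/319 ≈ 3.1944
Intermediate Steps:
j = -42 (j = -8 - 34 = -42)
((1081 - 1*2395) - 724)/(-608 + E(j)) = ((1081 - 1*2395) - 724)/(-608 - 30) = ((1081 - 2395) - 724)/(-638) = (-1314 - 724)*(-1/638) = -2038*(-1/638) = 1019/319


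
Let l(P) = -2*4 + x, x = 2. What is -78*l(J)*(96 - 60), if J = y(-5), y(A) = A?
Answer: 16848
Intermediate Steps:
J = -5
l(P) = -6 (l(P) = -2*4 + 2 = -8 + 2 = -6)
-78*l(J)*(96 - 60) = -(-468)*(96 - 60) = -(-468)*36 = -78*(-216) = 16848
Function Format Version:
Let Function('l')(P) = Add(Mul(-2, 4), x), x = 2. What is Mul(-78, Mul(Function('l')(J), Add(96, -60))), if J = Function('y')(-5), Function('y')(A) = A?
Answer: 16848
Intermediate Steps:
J = -5
Function('l')(P) = -6 (Function('l')(P) = Add(Mul(-2, 4), 2) = Add(-8, 2) = -6)
Mul(-78, Mul(Function('l')(J), Add(96, -60))) = Mul(-78, Mul(-6, Add(96, -60))) = Mul(-78, Mul(-6, 36)) = Mul(-78, -216) = 16848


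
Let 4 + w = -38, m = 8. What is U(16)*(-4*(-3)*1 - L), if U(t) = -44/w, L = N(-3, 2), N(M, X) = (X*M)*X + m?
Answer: 352/21 ≈ 16.762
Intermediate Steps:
N(M, X) = 8 + M*X² (N(M, X) = (X*M)*X + 8 = (M*X)*X + 8 = M*X² + 8 = 8 + M*X²)
w = -42 (w = -4 - 38 = -42)
L = -4 (L = 8 - 3*2² = 8 - 3*4 = 8 - 12 = -4)
U(t) = 22/21 (U(t) = -44/(-42) = -44*(-1/42) = 22/21)
U(16)*(-4*(-3)*1 - L) = 22*(-4*(-3)*1 - 1*(-4))/21 = 22*(12*1 + 4)/21 = 22*(12 + 4)/21 = (22/21)*16 = 352/21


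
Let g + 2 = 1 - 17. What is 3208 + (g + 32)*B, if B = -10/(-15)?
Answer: 9652/3 ≈ 3217.3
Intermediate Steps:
g = -18 (g = -2 + (1 - 17) = -2 - 16 = -18)
B = 2/3 (B = -10*(-1/15) = 2/3 ≈ 0.66667)
3208 + (g + 32)*B = 3208 + (-18 + 32)*(2/3) = 3208 + 14*(2/3) = 3208 + 28/3 = 9652/3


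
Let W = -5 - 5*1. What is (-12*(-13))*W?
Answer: -1560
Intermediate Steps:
W = -10 (W = -5 - 5 = -10)
(-12*(-13))*W = -12*(-13)*(-10) = 156*(-10) = -1560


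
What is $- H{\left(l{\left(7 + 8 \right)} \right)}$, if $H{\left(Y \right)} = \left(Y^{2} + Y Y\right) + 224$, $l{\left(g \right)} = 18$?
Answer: $-872$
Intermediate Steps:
$H{\left(Y \right)} = 224 + 2 Y^{2}$ ($H{\left(Y \right)} = \left(Y^{2} + Y^{2}\right) + 224 = 2 Y^{2} + 224 = 224 + 2 Y^{2}$)
$- H{\left(l{\left(7 + 8 \right)} \right)} = - (224 + 2 \cdot 18^{2}) = - (224 + 2 \cdot 324) = - (224 + 648) = \left(-1\right) 872 = -872$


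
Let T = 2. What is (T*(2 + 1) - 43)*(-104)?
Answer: 3848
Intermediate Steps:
(T*(2 + 1) - 43)*(-104) = (2*(2 + 1) - 43)*(-104) = (2*3 - 43)*(-104) = (6 - 43)*(-104) = -37*(-104) = 3848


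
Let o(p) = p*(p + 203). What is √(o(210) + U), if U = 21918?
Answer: 6*√3018 ≈ 329.62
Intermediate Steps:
o(p) = p*(203 + p)
√(o(210) + U) = √(210*(203 + 210) + 21918) = √(210*413 + 21918) = √(86730 + 21918) = √108648 = 6*√3018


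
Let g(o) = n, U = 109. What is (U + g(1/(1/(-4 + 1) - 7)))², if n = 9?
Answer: 13924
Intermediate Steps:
g(o) = 9
(U + g(1/(1/(-4 + 1) - 7)))² = (109 + 9)² = 118² = 13924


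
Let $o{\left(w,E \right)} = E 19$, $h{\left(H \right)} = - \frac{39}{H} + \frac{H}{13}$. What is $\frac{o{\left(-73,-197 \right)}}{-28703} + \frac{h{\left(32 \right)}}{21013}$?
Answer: $\frac{32733929595}{250904633824} \approx 0.13046$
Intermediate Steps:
$h{\left(H \right)} = - \frac{39}{H} + \frac{H}{13}$ ($h{\left(H \right)} = - \frac{39}{H} + H \frac{1}{13} = - \frac{39}{H} + \frac{H}{13}$)
$o{\left(w,E \right)} = 19 E$
$\frac{o{\left(-73,-197 \right)}}{-28703} + \frac{h{\left(32 \right)}}{21013} = \frac{19 \left(-197\right)}{-28703} + \frac{- \frac{39}{32} + \frac{1}{13} \cdot 32}{21013} = \left(-3743\right) \left(- \frac{1}{28703}\right) + \left(\left(-39\right) \frac{1}{32} + \frac{32}{13}\right) \frac{1}{21013} = \frac{3743}{28703} + \left(- \frac{39}{32} + \frac{32}{13}\right) \frac{1}{21013} = \frac{3743}{28703} + \frac{517}{416} \cdot \frac{1}{21013} = \frac{3743}{28703} + \frac{517}{8741408} = \frac{32733929595}{250904633824}$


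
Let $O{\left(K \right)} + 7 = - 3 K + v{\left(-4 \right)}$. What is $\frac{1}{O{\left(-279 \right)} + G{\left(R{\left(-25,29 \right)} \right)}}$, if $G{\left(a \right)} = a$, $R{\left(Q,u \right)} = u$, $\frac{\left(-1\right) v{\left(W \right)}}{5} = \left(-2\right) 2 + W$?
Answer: $\frac{1}{899} \approx 0.0011123$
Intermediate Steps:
$v{\left(W \right)} = 20 - 5 W$ ($v{\left(W \right)} = - 5 \left(\left(-2\right) 2 + W\right) = - 5 \left(-4 + W\right) = 20 - 5 W$)
$O{\left(K \right)} = 33 - 3 K$ ($O{\left(K \right)} = -7 - \left(-40 + 3 K\right) = 33 - 3 K$)
$\frac{1}{O{\left(-279 \right)} + G{\left(R{\left(-25,29 \right)} \right)}} = \frac{1}{\left(33 - -837\right) + 29} = \frac{1}{\left(33 + 837\right) + 29} = \frac{1}{870 + 29} = \frac{1}{899}$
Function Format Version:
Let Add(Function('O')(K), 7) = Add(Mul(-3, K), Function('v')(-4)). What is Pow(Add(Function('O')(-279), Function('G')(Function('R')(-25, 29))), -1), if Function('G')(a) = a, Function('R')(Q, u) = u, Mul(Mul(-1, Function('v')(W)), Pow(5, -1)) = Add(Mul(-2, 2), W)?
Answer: Rational(1, 899) ≈ 0.0011123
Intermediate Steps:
Function('v')(W) = Add(20, Mul(-5, W)) (Function('v')(W) = Mul(-5, Add(Mul(-2, 2), W)) = Mul(-5, Add(-4, W)) = Add(20, Mul(-5, W)))
Function('O')(K) = Add(33, Mul(-3, K)) (Function('O')(K) = Add(-7, Add(Mul(-3, K), Add(20, Mul(-5, -4)))) = Add(-7, Add(Mul(-3, K), Add(20, 20))) = Add(-7, Add(Mul(-3, K), 40)) = Add(-7, Add(40, Mul(-3, K))) = Add(33, Mul(-3, K)))
Pow(Add(Function('O')(-279), Function('G')(Function('R')(-25, 29))), -1) = Pow(Add(Add(33, Mul(-3, -279)), 29), -1) = Pow(Add(Add(33, 837), 29), -1) = Pow(Add(870, 29), -1) = Pow(899, -1) = Rational(1, 899)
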